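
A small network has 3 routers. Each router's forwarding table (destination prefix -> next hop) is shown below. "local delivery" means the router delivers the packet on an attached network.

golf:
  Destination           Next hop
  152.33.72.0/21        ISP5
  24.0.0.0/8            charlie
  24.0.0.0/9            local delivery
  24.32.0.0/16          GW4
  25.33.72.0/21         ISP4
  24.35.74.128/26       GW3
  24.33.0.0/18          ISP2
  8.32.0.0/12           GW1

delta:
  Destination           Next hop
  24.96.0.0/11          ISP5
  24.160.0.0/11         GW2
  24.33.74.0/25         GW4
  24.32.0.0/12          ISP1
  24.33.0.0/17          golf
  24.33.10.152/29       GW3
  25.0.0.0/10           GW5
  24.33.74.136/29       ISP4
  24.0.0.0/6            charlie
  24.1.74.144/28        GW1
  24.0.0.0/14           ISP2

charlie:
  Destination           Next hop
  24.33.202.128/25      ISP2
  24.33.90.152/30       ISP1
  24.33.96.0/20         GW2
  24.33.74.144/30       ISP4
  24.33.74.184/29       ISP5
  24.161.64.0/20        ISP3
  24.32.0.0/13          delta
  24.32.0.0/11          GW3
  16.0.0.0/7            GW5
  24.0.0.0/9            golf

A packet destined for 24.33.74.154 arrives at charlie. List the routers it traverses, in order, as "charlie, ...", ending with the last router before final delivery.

charlie, delta, golf

At charlie: longest match for 24.33.74.154 is 24.32.0.0/13 -> delta
At delta: longest match for 24.33.74.154 is 24.33.0.0/17 -> golf
At golf: longest match for 24.33.74.154 is 24.0.0.0/9 -> local delivery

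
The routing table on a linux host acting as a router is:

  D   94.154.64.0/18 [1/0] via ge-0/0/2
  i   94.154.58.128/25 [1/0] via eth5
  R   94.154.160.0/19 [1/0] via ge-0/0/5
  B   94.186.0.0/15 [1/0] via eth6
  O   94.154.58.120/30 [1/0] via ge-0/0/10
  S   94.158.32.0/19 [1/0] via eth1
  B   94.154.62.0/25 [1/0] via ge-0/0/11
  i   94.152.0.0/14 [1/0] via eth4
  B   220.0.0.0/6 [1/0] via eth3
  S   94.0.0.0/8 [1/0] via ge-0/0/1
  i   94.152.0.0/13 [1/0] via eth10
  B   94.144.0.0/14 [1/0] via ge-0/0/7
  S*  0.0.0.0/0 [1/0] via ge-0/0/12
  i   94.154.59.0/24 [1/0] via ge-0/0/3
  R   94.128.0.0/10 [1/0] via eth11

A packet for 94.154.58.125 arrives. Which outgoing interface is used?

Routes whose prefix contains 94.154.58.125:
  0.0.0.0/0 (default, matches everything) -> ge-0/0/12
  94.0.0.0/8 (94.0.0.0 - 94.255.255.255) -> ge-0/0/1
  94.128.0.0/10 (94.128.0.0 - 94.191.255.255) -> eth11
  94.152.0.0/13 (94.152.0.0 - 94.159.255.255) -> eth10
  94.152.0.0/14 (94.152.0.0 - 94.155.255.255) -> eth4
More-specific entries that do NOT match:
  94.154.58.120/30 (94.154.58.120 - 94.154.58.123) does not contain 94.154.58.125
  94.154.58.128/25 (94.154.58.128 - 94.154.58.255) does not contain 94.154.58.125
  94.154.62.0/25 (94.154.62.0 - 94.154.62.127) does not contain 94.154.58.125
  94.154.59.0/24 (94.154.59.0 - 94.154.59.255) does not contain 94.154.58.125
  94.154.160.0/19 (94.154.160.0 - 94.154.191.255) does not contain 94.154.58.125
  94.158.32.0/19 (94.158.32.0 - 94.158.63.255) does not contain 94.154.58.125
  94.154.64.0/18 (94.154.64.0 - 94.154.127.255) does not contain 94.154.58.125
  94.186.0.0/15 (94.186.0.0 - 94.187.255.255) does not contain 94.154.58.125
Longest matching prefix is /14 -> interface eth4.

eth4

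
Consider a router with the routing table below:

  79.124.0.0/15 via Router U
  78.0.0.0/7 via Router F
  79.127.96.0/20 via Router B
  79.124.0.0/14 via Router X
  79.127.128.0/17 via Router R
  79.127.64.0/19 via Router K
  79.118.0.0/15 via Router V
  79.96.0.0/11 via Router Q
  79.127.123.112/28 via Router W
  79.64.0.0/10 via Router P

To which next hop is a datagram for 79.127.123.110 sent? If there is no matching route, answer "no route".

Router X

Routes whose prefix contains 79.127.123.110:
  78.0.0.0/7 (78.0.0.0 - 79.255.255.255) -> Router F
  79.64.0.0/10 (79.64.0.0 - 79.127.255.255) -> Router P
  79.96.0.0/11 (79.96.0.0 - 79.127.255.255) -> Router Q
  79.124.0.0/14 (79.124.0.0 - 79.127.255.255) -> Router X
More-specific entries that do NOT match:
  79.127.123.112/28 (79.127.123.112 - 79.127.123.127) does not contain 79.127.123.110
  79.127.96.0/20 (79.127.96.0 - 79.127.111.255) does not contain 79.127.123.110
  79.127.64.0/19 (79.127.64.0 - 79.127.95.255) does not contain 79.127.123.110
  79.127.128.0/17 (79.127.128.0 - 79.127.255.255) does not contain 79.127.123.110
  79.124.0.0/15 (79.124.0.0 - 79.125.255.255) does not contain 79.127.123.110
  79.118.0.0/15 (79.118.0.0 - 79.119.255.255) does not contain 79.127.123.110
Longest matching prefix is /14 -> next hop Router X.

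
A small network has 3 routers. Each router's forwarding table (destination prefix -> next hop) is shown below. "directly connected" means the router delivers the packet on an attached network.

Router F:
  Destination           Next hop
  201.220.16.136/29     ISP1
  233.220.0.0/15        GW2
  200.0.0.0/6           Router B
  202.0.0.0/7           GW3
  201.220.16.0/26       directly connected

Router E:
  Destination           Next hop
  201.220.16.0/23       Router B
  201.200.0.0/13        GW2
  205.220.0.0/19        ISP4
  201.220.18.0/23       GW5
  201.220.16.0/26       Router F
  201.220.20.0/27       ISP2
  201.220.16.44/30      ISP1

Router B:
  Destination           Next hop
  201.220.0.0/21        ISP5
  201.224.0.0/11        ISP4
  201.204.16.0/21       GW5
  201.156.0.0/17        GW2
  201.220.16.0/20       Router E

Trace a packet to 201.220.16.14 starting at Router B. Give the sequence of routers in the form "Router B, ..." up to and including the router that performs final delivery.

Router B, Router E, Router F

At Router B: longest match for 201.220.16.14 is 201.220.16.0/20 -> Router E
At Router E: longest match for 201.220.16.14 is 201.220.16.0/26 -> Router F
At Router F: longest match for 201.220.16.14 is 201.220.16.0/26 -> directly connected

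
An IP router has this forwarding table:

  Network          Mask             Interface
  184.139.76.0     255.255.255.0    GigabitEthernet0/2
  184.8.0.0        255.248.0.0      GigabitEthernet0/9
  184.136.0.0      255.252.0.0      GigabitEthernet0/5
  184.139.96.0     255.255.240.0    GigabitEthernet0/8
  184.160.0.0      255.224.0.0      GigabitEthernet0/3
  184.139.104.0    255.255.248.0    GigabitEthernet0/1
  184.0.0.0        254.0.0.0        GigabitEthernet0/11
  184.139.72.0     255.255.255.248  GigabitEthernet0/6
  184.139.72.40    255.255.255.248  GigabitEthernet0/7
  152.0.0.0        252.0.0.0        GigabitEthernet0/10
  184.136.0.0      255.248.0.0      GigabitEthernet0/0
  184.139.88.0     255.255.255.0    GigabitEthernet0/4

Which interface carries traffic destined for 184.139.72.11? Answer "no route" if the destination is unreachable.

Routes whose prefix contains 184.139.72.11:
  184.0.0.0/7 (184.0.0.0 - 185.255.255.255) -> GigabitEthernet0/11
  184.136.0.0/13 (184.136.0.0 - 184.143.255.255) -> GigabitEthernet0/0
  184.136.0.0/14 (184.136.0.0 - 184.139.255.255) -> GigabitEthernet0/5
More-specific entries that do NOT match:
  184.139.72.0/29 (184.139.72.0 - 184.139.72.7) does not contain 184.139.72.11
  184.139.72.40/29 (184.139.72.40 - 184.139.72.47) does not contain 184.139.72.11
  184.139.76.0/24 (184.139.76.0 - 184.139.76.255) does not contain 184.139.72.11
  184.139.88.0/24 (184.139.88.0 - 184.139.88.255) does not contain 184.139.72.11
  184.139.104.0/21 (184.139.104.0 - 184.139.111.255) does not contain 184.139.72.11
  184.139.96.0/20 (184.139.96.0 - 184.139.111.255) does not contain 184.139.72.11
Longest matching prefix is /14 -> interface GigabitEthernet0/5.

GigabitEthernet0/5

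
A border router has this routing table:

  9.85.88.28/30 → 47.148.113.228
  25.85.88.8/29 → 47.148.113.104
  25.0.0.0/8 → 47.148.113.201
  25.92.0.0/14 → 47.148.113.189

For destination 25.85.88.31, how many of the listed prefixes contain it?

Prefixes containing 25.85.88.31:
  25.0.0.0/8 (25.0.0.0 - 25.255.255.255)
Total matching entries: 1.

1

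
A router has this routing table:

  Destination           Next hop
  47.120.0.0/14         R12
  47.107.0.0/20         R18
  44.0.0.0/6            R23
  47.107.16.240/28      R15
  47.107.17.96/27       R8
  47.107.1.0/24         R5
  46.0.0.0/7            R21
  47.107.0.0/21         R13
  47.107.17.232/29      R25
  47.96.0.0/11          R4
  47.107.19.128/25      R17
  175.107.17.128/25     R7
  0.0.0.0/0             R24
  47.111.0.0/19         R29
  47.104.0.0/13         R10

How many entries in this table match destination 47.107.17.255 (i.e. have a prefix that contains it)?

5

Prefixes containing 47.107.17.255:
  0.0.0.0/0 (default, matches everything)
  44.0.0.0/6 (44.0.0.0 - 47.255.255.255)
  46.0.0.0/7 (46.0.0.0 - 47.255.255.255)
  47.96.0.0/11 (47.96.0.0 - 47.127.255.255)
  47.104.0.0/13 (47.104.0.0 - 47.111.255.255)
Total matching entries: 5.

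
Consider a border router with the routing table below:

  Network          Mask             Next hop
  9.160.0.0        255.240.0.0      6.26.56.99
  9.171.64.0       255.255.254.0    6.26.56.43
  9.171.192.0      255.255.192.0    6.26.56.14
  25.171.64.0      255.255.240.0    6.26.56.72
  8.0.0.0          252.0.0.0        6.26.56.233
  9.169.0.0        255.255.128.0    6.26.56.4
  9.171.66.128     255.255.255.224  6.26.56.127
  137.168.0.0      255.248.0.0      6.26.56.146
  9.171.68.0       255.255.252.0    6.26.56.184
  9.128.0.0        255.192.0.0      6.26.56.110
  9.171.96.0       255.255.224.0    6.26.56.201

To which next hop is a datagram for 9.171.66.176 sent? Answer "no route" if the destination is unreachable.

6.26.56.99

Routes whose prefix contains 9.171.66.176:
  8.0.0.0/6 (8.0.0.0 - 11.255.255.255) -> 6.26.56.233
  9.128.0.0/10 (9.128.0.0 - 9.191.255.255) -> 6.26.56.110
  9.160.0.0/12 (9.160.0.0 - 9.175.255.255) -> 6.26.56.99
More-specific entries that do NOT match:
  9.171.66.128/27 (9.171.66.128 - 9.171.66.159) does not contain 9.171.66.176
  9.171.64.0/23 (9.171.64.0 - 9.171.65.255) does not contain 9.171.66.176
  9.171.68.0/22 (9.171.68.0 - 9.171.71.255) does not contain 9.171.66.176
  25.171.64.0/20 (25.171.64.0 - 25.171.79.255) does not contain 9.171.66.176
  9.171.96.0/19 (9.171.96.0 - 9.171.127.255) does not contain 9.171.66.176
  9.171.192.0/18 (9.171.192.0 - 9.171.255.255) does not contain 9.171.66.176
  9.169.0.0/17 (9.169.0.0 - 9.169.127.255) does not contain 9.171.66.176
  137.168.0.0/13 (137.168.0.0 - 137.175.255.255) does not contain 9.171.66.176
Longest matching prefix is /12 -> next hop 6.26.56.99.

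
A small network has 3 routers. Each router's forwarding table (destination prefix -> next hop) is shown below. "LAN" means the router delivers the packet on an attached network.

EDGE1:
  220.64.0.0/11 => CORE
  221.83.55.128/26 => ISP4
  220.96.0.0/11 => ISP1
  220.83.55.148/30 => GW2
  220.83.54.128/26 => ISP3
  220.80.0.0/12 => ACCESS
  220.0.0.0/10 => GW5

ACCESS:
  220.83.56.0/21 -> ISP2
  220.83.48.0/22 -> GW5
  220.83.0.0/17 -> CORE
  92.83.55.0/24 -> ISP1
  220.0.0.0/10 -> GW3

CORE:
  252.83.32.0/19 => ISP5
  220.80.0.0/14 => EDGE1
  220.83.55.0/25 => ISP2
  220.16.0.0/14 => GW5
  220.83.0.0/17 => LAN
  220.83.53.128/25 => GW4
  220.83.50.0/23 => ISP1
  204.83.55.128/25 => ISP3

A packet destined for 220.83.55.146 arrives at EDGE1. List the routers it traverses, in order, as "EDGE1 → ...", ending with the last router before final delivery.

At EDGE1: longest match for 220.83.55.146 is 220.80.0.0/12 -> ACCESS
At ACCESS: longest match for 220.83.55.146 is 220.83.0.0/17 -> CORE
At CORE: longest match for 220.83.55.146 is 220.83.0.0/17 -> LAN

EDGE1 → ACCESS → CORE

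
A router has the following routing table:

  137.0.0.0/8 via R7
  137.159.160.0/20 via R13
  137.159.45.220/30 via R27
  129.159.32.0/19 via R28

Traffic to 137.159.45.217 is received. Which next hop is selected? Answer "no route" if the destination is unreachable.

Routes whose prefix contains 137.159.45.217:
  137.0.0.0/8 (137.0.0.0 - 137.255.255.255) -> R7
More-specific entries that do NOT match:
  137.159.45.220/30 (137.159.45.220 - 137.159.45.223) does not contain 137.159.45.217
  137.159.160.0/20 (137.159.160.0 - 137.159.175.255) does not contain 137.159.45.217
  129.159.32.0/19 (129.159.32.0 - 129.159.63.255) does not contain 137.159.45.217
Longest matching prefix is /8 -> next hop R7.

R7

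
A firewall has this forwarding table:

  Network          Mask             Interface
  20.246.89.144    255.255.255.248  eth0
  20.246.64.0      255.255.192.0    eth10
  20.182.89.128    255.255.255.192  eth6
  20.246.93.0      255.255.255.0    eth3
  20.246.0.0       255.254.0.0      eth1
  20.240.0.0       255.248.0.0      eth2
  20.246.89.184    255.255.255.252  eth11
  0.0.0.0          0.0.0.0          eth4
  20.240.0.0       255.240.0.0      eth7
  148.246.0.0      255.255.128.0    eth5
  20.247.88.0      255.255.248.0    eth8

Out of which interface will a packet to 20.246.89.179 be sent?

eth10

Routes whose prefix contains 20.246.89.179:
  0.0.0.0/0 (default, matches everything) -> eth4
  20.240.0.0/12 (20.240.0.0 - 20.255.255.255) -> eth7
  20.240.0.0/13 (20.240.0.0 - 20.247.255.255) -> eth2
  20.246.0.0/15 (20.246.0.0 - 20.247.255.255) -> eth1
  20.246.64.0/18 (20.246.64.0 - 20.246.127.255) -> eth10
More-specific entries that do NOT match:
  20.246.89.184/30 (20.246.89.184 - 20.246.89.187) does not contain 20.246.89.179
  20.246.89.144/29 (20.246.89.144 - 20.246.89.151) does not contain 20.246.89.179
  20.182.89.128/26 (20.182.89.128 - 20.182.89.191) does not contain 20.246.89.179
  20.246.93.0/24 (20.246.93.0 - 20.246.93.255) does not contain 20.246.89.179
  20.247.88.0/21 (20.247.88.0 - 20.247.95.255) does not contain 20.246.89.179
Longest matching prefix is /18 -> interface eth10.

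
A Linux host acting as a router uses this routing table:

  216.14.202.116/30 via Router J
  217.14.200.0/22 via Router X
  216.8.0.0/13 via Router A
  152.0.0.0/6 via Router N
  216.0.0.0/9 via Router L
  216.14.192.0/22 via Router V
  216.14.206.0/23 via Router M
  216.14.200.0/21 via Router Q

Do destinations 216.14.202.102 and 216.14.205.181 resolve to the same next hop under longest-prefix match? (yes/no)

yes

216.14.202.102: longest match 216.14.200.0/21 -> Router Q
216.14.205.181: longest match 216.14.200.0/21 -> Router Q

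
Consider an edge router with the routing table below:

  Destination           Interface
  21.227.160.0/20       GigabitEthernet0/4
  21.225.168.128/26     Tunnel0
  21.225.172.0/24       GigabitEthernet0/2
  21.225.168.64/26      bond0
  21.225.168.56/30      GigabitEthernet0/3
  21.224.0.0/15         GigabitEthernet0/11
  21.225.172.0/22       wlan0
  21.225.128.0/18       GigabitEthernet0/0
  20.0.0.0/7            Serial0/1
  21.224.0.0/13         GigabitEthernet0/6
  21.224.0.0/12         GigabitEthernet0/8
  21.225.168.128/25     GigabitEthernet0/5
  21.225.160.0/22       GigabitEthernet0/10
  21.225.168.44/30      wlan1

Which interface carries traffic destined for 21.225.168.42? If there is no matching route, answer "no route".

Routes whose prefix contains 21.225.168.42:
  20.0.0.0/7 (20.0.0.0 - 21.255.255.255) -> Serial0/1
  21.224.0.0/12 (21.224.0.0 - 21.239.255.255) -> GigabitEthernet0/8
  21.224.0.0/13 (21.224.0.0 - 21.231.255.255) -> GigabitEthernet0/6
  21.224.0.0/15 (21.224.0.0 - 21.225.255.255) -> GigabitEthernet0/11
  21.225.128.0/18 (21.225.128.0 - 21.225.191.255) -> GigabitEthernet0/0
More-specific entries that do NOT match:
  21.225.168.56/30 (21.225.168.56 - 21.225.168.59) does not contain 21.225.168.42
  21.225.168.44/30 (21.225.168.44 - 21.225.168.47) does not contain 21.225.168.42
  21.225.168.128/26 (21.225.168.128 - 21.225.168.191) does not contain 21.225.168.42
  21.225.168.64/26 (21.225.168.64 - 21.225.168.127) does not contain 21.225.168.42
  21.225.168.128/25 (21.225.168.128 - 21.225.168.255) does not contain 21.225.168.42
  21.225.172.0/24 (21.225.172.0 - 21.225.172.255) does not contain 21.225.168.42
  21.225.172.0/22 (21.225.172.0 - 21.225.175.255) does not contain 21.225.168.42
  21.225.160.0/22 (21.225.160.0 - 21.225.163.255) does not contain 21.225.168.42
  21.227.160.0/20 (21.227.160.0 - 21.227.175.255) does not contain 21.225.168.42
Longest matching prefix is /18 -> interface GigabitEthernet0/0.

GigabitEthernet0/0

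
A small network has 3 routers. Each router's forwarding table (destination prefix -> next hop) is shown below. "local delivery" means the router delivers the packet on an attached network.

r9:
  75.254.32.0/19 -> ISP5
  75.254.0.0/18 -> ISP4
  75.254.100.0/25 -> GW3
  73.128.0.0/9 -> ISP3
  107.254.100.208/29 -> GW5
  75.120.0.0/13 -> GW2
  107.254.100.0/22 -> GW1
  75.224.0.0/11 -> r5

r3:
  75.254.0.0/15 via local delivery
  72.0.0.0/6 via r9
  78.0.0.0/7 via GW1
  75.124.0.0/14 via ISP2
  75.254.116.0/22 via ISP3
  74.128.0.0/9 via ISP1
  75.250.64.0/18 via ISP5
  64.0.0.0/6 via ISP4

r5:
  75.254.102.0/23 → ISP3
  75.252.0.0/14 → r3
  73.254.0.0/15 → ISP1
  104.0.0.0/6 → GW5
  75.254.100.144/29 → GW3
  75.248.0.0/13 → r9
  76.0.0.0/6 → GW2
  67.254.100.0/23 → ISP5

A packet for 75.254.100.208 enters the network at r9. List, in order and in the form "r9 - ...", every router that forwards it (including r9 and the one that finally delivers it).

At r9: longest match for 75.254.100.208 is 75.224.0.0/11 -> r5
At r5: longest match for 75.254.100.208 is 75.252.0.0/14 -> r3
At r3: longest match for 75.254.100.208 is 75.254.0.0/15 -> local delivery

r9 - r5 - r3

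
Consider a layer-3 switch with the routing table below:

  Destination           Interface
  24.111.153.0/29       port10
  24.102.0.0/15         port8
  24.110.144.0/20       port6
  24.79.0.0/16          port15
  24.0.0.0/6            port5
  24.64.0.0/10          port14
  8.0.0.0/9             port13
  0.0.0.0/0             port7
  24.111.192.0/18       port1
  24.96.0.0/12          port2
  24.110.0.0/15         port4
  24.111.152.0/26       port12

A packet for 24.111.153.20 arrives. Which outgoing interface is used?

Routes whose prefix contains 24.111.153.20:
  0.0.0.0/0 (default, matches everything) -> port7
  24.0.0.0/6 (24.0.0.0 - 27.255.255.255) -> port5
  24.64.0.0/10 (24.64.0.0 - 24.127.255.255) -> port14
  24.96.0.0/12 (24.96.0.0 - 24.111.255.255) -> port2
  24.110.0.0/15 (24.110.0.0 - 24.111.255.255) -> port4
More-specific entries that do NOT match:
  24.111.153.0/29 (24.111.153.0 - 24.111.153.7) does not contain 24.111.153.20
  24.111.152.0/26 (24.111.152.0 - 24.111.152.63) does not contain 24.111.153.20
  24.110.144.0/20 (24.110.144.0 - 24.110.159.255) does not contain 24.111.153.20
  24.111.192.0/18 (24.111.192.0 - 24.111.255.255) does not contain 24.111.153.20
  24.79.0.0/16 (24.79.0.0 - 24.79.255.255) does not contain 24.111.153.20
Longest matching prefix is /15 -> interface port4.

port4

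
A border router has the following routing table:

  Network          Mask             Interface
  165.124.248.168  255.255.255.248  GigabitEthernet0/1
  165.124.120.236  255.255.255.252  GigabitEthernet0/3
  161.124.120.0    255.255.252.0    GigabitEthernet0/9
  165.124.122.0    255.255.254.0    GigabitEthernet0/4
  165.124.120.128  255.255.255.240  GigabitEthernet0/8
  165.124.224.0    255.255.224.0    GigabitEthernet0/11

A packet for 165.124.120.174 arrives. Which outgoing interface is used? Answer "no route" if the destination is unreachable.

no route

No entry's prefix contains 165.124.120.174; there is no default route.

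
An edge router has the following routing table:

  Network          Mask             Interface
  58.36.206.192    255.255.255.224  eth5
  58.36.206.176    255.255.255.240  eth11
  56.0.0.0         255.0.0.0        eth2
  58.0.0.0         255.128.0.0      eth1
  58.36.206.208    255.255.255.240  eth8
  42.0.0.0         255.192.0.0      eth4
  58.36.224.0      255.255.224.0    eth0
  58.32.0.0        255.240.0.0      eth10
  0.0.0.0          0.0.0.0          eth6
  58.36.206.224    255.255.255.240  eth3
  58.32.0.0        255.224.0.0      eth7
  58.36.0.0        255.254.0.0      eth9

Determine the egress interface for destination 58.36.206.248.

eth9

Routes whose prefix contains 58.36.206.248:
  0.0.0.0/0 (default, matches everything) -> eth6
  58.0.0.0/9 (58.0.0.0 - 58.127.255.255) -> eth1
  58.32.0.0/11 (58.32.0.0 - 58.63.255.255) -> eth7
  58.32.0.0/12 (58.32.0.0 - 58.47.255.255) -> eth10
  58.36.0.0/15 (58.36.0.0 - 58.37.255.255) -> eth9
More-specific entries that do NOT match:
  58.36.206.176/28 (58.36.206.176 - 58.36.206.191) does not contain 58.36.206.248
  58.36.206.208/28 (58.36.206.208 - 58.36.206.223) does not contain 58.36.206.248
  58.36.206.224/28 (58.36.206.224 - 58.36.206.239) does not contain 58.36.206.248
  58.36.206.192/27 (58.36.206.192 - 58.36.206.223) does not contain 58.36.206.248
  58.36.224.0/19 (58.36.224.0 - 58.36.255.255) does not contain 58.36.206.248
Longest matching prefix is /15 -> interface eth9.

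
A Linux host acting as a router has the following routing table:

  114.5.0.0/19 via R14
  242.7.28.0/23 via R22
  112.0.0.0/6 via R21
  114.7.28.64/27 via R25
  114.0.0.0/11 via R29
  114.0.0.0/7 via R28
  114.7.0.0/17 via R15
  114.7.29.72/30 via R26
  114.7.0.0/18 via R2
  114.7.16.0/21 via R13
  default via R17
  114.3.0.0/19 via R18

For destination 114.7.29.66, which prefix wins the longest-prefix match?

Entries matching 114.7.29.66:
  0.0.0.0/0 (default, matches everything)
  112.0.0.0/6 (112.0.0.0 - 115.255.255.255)
  114.0.0.0/7 (114.0.0.0 - 115.255.255.255)
  114.0.0.0/11 (114.0.0.0 - 114.31.255.255)
  114.7.0.0/17 (114.7.0.0 - 114.7.127.255)
  114.7.0.0/18 (114.7.0.0 - 114.7.63.255)
Most specific is 114.7.0.0/18.

114.7.0.0/18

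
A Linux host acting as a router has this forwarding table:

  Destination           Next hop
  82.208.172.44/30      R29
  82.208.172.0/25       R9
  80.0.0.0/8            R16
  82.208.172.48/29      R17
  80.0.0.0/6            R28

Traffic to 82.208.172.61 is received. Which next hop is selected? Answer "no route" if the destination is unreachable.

Routes whose prefix contains 82.208.172.61:
  80.0.0.0/6 (80.0.0.0 - 83.255.255.255) -> R28
  82.208.172.0/25 (82.208.172.0 - 82.208.172.127) -> R9
More-specific entries that do NOT match:
  82.208.172.44/30 (82.208.172.44 - 82.208.172.47) does not contain 82.208.172.61
  82.208.172.48/29 (82.208.172.48 - 82.208.172.55) does not contain 82.208.172.61
Longest matching prefix is /25 -> next hop R9.

R9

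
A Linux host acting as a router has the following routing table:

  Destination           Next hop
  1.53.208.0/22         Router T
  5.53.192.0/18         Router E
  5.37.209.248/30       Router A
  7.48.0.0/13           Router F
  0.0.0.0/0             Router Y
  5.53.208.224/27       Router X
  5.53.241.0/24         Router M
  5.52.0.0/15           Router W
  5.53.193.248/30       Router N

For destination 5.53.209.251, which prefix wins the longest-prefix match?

Entries matching 5.53.209.251:
  0.0.0.0/0 (default, matches everything)
  5.52.0.0/15 (5.52.0.0 - 5.53.255.255)
  5.53.192.0/18 (5.53.192.0 - 5.53.255.255)
Most specific is 5.53.192.0/18.

5.53.192.0/18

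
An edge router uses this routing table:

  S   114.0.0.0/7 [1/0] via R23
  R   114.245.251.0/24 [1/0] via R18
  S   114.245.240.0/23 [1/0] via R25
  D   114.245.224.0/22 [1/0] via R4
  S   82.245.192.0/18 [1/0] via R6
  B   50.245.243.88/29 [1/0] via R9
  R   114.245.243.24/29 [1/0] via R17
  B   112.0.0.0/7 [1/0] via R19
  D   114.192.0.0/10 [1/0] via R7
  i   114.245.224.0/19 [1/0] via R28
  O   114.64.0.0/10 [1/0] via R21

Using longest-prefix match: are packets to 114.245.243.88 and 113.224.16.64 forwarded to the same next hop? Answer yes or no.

114.245.243.88: longest match 114.245.224.0/19 -> R28
113.224.16.64: longest match 112.0.0.0/7 -> R19

no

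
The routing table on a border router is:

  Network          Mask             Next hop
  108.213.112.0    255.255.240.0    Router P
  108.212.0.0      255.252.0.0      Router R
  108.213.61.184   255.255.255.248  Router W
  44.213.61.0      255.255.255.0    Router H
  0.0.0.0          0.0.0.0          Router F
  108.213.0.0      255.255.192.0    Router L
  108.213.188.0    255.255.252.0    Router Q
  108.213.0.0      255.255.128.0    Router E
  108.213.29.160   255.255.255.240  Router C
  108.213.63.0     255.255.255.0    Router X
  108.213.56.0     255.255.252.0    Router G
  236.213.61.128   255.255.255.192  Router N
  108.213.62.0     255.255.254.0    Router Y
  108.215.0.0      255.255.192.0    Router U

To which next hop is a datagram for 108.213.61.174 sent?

Router L

Routes whose prefix contains 108.213.61.174:
  0.0.0.0/0 (default, matches everything) -> Router F
  108.212.0.0/14 (108.212.0.0 - 108.215.255.255) -> Router R
  108.213.0.0/17 (108.213.0.0 - 108.213.127.255) -> Router E
  108.213.0.0/18 (108.213.0.0 - 108.213.63.255) -> Router L
More-specific entries that do NOT match:
  108.213.61.184/29 (108.213.61.184 - 108.213.61.191) does not contain 108.213.61.174
  108.213.29.160/28 (108.213.29.160 - 108.213.29.175) does not contain 108.213.61.174
  236.213.61.128/26 (236.213.61.128 - 236.213.61.191) does not contain 108.213.61.174
  44.213.61.0/24 (44.213.61.0 - 44.213.61.255) does not contain 108.213.61.174
  108.213.63.0/24 (108.213.63.0 - 108.213.63.255) does not contain 108.213.61.174
  108.213.62.0/23 (108.213.62.0 - 108.213.63.255) does not contain 108.213.61.174
  108.213.188.0/22 (108.213.188.0 - 108.213.191.255) does not contain 108.213.61.174
  108.213.56.0/22 (108.213.56.0 - 108.213.59.255) does not contain 108.213.61.174
  108.213.112.0/20 (108.213.112.0 - 108.213.127.255) does not contain 108.213.61.174
Longest matching prefix is /18 -> next hop Router L.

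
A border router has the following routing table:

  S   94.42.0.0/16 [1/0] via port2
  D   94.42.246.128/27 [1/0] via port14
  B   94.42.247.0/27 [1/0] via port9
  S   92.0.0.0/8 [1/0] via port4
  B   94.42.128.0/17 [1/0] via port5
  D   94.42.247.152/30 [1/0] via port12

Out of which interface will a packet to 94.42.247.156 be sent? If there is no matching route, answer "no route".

Routes whose prefix contains 94.42.247.156:
  94.42.0.0/16 (94.42.0.0 - 94.42.255.255) -> port2
  94.42.128.0/17 (94.42.128.0 - 94.42.255.255) -> port5
More-specific entries that do NOT match:
  94.42.247.152/30 (94.42.247.152 - 94.42.247.155) does not contain 94.42.247.156
  94.42.246.128/27 (94.42.246.128 - 94.42.246.159) does not contain 94.42.247.156
  94.42.247.0/27 (94.42.247.0 - 94.42.247.31) does not contain 94.42.247.156
Longest matching prefix is /17 -> interface port5.

port5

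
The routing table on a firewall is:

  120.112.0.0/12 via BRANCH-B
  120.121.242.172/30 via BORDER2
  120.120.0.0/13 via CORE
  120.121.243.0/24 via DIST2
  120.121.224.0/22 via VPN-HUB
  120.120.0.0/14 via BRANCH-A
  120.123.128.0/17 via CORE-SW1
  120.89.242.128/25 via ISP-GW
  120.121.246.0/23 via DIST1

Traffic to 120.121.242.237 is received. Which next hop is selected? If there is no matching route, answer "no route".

BRANCH-A

Routes whose prefix contains 120.121.242.237:
  120.112.0.0/12 (120.112.0.0 - 120.127.255.255) -> BRANCH-B
  120.120.0.0/13 (120.120.0.0 - 120.127.255.255) -> CORE
  120.120.0.0/14 (120.120.0.0 - 120.123.255.255) -> BRANCH-A
More-specific entries that do NOT match:
  120.121.242.172/30 (120.121.242.172 - 120.121.242.175) does not contain 120.121.242.237
  120.89.242.128/25 (120.89.242.128 - 120.89.242.255) does not contain 120.121.242.237
  120.121.243.0/24 (120.121.243.0 - 120.121.243.255) does not contain 120.121.242.237
  120.121.246.0/23 (120.121.246.0 - 120.121.247.255) does not contain 120.121.242.237
  120.121.224.0/22 (120.121.224.0 - 120.121.227.255) does not contain 120.121.242.237
  120.123.128.0/17 (120.123.128.0 - 120.123.255.255) does not contain 120.121.242.237
Longest matching prefix is /14 -> next hop BRANCH-A.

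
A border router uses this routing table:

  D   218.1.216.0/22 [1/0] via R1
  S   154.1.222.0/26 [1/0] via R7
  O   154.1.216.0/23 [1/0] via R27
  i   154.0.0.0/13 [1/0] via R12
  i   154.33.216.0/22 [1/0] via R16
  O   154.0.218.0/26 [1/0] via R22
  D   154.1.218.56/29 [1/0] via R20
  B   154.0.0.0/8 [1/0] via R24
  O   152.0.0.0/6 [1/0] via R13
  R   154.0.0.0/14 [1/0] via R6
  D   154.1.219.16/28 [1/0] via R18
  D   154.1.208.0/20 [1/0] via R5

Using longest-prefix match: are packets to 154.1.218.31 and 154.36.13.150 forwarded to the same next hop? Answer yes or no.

154.1.218.31: longest match 154.1.208.0/20 -> R5
154.36.13.150: longest match 154.0.0.0/8 -> R24

no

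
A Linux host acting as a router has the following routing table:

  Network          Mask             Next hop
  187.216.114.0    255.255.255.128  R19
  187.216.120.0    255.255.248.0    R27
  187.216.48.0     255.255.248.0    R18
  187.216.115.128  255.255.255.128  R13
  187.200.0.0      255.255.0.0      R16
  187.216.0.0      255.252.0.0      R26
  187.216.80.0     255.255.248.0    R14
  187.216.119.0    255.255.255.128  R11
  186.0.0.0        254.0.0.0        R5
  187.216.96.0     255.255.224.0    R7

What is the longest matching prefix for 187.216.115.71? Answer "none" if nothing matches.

187.216.96.0/19

Entries matching 187.216.115.71:
  186.0.0.0/7 (186.0.0.0 - 187.255.255.255)
  187.216.0.0/14 (187.216.0.0 - 187.219.255.255)
  187.216.96.0/19 (187.216.96.0 - 187.216.127.255)
Most specific is 187.216.96.0/19.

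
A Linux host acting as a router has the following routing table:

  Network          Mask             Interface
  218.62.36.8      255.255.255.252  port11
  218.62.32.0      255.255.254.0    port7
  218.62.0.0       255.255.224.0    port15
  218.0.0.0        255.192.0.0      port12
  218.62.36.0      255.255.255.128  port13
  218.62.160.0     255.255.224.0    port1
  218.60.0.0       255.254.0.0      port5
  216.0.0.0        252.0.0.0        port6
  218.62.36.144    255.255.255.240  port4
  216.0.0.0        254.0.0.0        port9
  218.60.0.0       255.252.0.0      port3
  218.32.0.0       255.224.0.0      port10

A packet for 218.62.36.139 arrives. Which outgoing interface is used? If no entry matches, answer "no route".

Routes whose prefix contains 218.62.36.139:
  216.0.0.0/6 (216.0.0.0 - 219.255.255.255) -> port6
  218.0.0.0/10 (218.0.0.0 - 218.63.255.255) -> port12
  218.32.0.0/11 (218.32.0.0 - 218.63.255.255) -> port10
  218.60.0.0/14 (218.60.0.0 - 218.63.255.255) -> port3
More-specific entries that do NOT match:
  218.62.36.8/30 (218.62.36.8 - 218.62.36.11) does not contain 218.62.36.139
  218.62.36.144/28 (218.62.36.144 - 218.62.36.159) does not contain 218.62.36.139
  218.62.36.0/25 (218.62.36.0 - 218.62.36.127) does not contain 218.62.36.139
  218.62.32.0/23 (218.62.32.0 - 218.62.33.255) does not contain 218.62.36.139
  218.62.0.0/19 (218.62.0.0 - 218.62.31.255) does not contain 218.62.36.139
  218.62.160.0/19 (218.62.160.0 - 218.62.191.255) does not contain 218.62.36.139
  218.60.0.0/15 (218.60.0.0 - 218.61.255.255) does not contain 218.62.36.139
Longest matching prefix is /14 -> interface port3.

port3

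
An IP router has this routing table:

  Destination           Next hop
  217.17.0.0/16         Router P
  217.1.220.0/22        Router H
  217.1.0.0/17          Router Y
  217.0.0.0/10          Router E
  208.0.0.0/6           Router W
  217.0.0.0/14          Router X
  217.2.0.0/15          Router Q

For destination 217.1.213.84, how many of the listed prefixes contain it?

Prefixes containing 217.1.213.84:
  217.0.0.0/10 (217.0.0.0 - 217.63.255.255)
  217.0.0.0/14 (217.0.0.0 - 217.3.255.255)
Total matching entries: 2.

2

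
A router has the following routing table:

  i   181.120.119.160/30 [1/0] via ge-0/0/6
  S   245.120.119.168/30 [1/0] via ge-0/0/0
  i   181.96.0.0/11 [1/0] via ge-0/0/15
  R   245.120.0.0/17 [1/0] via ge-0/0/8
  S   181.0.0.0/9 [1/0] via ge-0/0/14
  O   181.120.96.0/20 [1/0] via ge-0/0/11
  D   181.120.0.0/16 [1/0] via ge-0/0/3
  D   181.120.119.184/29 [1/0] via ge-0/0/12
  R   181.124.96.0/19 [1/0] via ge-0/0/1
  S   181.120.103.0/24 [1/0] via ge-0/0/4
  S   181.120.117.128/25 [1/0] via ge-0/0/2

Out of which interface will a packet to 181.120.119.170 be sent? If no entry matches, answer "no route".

Routes whose prefix contains 181.120.119.170:
  181.0.0.0/9 (181.0.0.0 - 181.127.255.255) -> ge-0/0/14
  181.96.0.0/11 (181.96.0.0 - 181.127.255.255) -> ge-0/0/15
  181.120.0.0/16 (181.120.0.0 - 181.120.255.255) -> ge-0/0/3
More-specific entries that do NOT match:
  181.120.119.160/30 (181.120.119.160 - 181.120.119.163) does not contain 181.120.119.170
  245.120.119.168/30 (245.120.119.168 - 245.120.119.171) does not contain 181.120.119.170
  181.120.119.184/29 (181.120.119.184 - 181.120.119.191) does not contain 181.120.119.170
  181.120.117.128/25 (181.120.117.128 - 181.120.117.255) does not contain 181.120.119.170
  181.120.103.0/24 (181.120.103.0 - 181.120.103.255) does not contain 181.120.119.170
  181.120.96.0/20 (181.120.96.0 - 181.120.111.255) does not contain 181.120.119.170
  181.124.96.0/19 (181.124.96.0 - 181.124.127.255) does not contain 181.120.119.170
  245.120.0.0/17 (245.120.0.0 - 245.120.127.255) does not contain 181.120.119.170
Longest matching prefix is /16 -> interface ge-0/0/3.

ge-0/0/3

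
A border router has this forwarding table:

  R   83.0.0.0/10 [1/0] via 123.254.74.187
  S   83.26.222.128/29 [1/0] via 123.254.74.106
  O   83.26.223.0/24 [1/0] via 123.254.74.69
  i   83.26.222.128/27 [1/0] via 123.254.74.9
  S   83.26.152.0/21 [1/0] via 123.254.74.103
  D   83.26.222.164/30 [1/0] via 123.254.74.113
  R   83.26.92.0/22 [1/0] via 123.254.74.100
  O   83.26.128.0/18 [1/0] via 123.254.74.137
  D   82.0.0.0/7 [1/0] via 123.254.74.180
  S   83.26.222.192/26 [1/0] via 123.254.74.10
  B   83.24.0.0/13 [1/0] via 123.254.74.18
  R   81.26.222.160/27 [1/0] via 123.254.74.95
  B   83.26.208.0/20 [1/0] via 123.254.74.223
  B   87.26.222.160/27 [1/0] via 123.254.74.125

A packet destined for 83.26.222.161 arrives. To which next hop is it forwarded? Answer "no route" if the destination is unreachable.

123.254.74.223

Routes whose prefix contains 83.26.222.161:
  82.0.0.0/7 (82.0.0.0 - 83.255.255.255) -> 123.254.74.180
  83.0.0.0/10 (83.0.0.0 - 83.63.255.255) -> 123.254.74.187
  83.24.0.0/13 (83.24.0.0 - 83.31.255.255) -> 123.254.74.18
  83.26.208.0/20 (83.26.208.0 - 83.26.223.255) -> 123.254.74.223
More-specific entries that do NOT match:
  83.26.222.164/30 (83.26.222.164 - 83.26.222.167) does not contain 83.26.222.161
  83.26.222.128/29 (83.26.222.128 - 83.26.222.135) does not contain 83.26.222.161
  83.26.222.128/27 (83.26.222.128 - 83.26.222.159) does not contain 83.26.222.161
  81.26.222.160/27 (81.26.222.160 - 81.26.222.191) does not contain 83.26.222.161
  87.26.222.160/27 (87.26.222.160 - 87.26.222.191) does not contain 83.26.222.161
  83.26.222.192/26 (83.26.222.192 - 83.26.222.255) does not contain 83.26.222.161
  83.26.223.0/24 (83.26.223.0 - 83.26.223.255) does not contain 83.26.222.161
  83.26.92.0/22 (83.26.92.0 - 83.26.95.255) does not contain 83.26.222.161
  83.26.152.0/21 (83.26.152.0 - 83.26.159.255) does not contain 83.26.222.161
Longest matching prefix is /20 -> next hop 123.254.74.223.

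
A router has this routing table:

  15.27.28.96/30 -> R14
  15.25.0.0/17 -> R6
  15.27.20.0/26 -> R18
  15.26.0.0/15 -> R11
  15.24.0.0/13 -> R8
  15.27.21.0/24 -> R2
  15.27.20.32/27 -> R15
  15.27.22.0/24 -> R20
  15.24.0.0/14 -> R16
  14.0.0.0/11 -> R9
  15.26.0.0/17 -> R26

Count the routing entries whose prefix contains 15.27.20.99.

3

Prefixes containing 15.27.20.99:
  15.24.0.0/13 (15.24.0.0 - 15.31.255.255)
  15.24.0.0/14 (15.24.0.0 - 15.27.255.255)
  15.26.0.0/15 (15.26.0.0 - 15.27.255.255)
Total matching entries: 3.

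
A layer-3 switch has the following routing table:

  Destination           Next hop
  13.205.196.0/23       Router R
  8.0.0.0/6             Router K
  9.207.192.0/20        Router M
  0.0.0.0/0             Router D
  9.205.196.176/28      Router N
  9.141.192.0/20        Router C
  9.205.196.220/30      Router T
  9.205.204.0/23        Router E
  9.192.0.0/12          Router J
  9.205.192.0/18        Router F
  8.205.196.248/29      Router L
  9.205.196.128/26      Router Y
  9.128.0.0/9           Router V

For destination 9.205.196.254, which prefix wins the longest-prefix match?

Entries matching 9.205.196.254:
  0.0.0.0/0 (default, matches everything)
  8.0.0.0/6 (8.0.0.0 - 11.255.255.255)
  9.128.0.0/9 (9.128.0.0 - 9.255.255.255)
  9.192.0.0/12 (9.192.0.0 - 9.207.255.255)
  9.205.192.0/18 (9.205.192.0 - 9.205.255.255)
Most specific is 9.205.192.0/18.

9.205.192.0/18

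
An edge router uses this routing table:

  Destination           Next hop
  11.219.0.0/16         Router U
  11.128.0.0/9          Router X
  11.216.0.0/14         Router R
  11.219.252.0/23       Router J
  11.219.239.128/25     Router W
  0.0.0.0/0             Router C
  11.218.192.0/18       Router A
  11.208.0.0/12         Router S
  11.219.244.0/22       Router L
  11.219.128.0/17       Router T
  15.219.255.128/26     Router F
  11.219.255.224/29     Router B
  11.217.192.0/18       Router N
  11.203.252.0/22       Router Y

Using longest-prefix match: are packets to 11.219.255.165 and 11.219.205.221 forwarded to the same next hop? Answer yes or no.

11.219.255.165: longest match 11.219.128.0/17 -> Router T
11.219.205.221: longest match 11.219.128.0/17 -> Router T

yes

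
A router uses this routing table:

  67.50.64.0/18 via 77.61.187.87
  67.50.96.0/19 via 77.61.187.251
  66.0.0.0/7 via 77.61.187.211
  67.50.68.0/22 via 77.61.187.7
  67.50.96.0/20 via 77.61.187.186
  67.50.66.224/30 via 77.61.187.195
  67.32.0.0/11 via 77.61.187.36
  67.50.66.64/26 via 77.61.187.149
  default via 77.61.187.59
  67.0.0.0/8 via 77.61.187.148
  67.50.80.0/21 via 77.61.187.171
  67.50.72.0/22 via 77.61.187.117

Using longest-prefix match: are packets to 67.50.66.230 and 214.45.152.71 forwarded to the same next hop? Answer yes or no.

no

67.50.66.230: longest match 67.50.64.0/18 -> 77.61.187.87
214.45.152.71: longest match 0.0.0.0/0 -> 77.61.187.59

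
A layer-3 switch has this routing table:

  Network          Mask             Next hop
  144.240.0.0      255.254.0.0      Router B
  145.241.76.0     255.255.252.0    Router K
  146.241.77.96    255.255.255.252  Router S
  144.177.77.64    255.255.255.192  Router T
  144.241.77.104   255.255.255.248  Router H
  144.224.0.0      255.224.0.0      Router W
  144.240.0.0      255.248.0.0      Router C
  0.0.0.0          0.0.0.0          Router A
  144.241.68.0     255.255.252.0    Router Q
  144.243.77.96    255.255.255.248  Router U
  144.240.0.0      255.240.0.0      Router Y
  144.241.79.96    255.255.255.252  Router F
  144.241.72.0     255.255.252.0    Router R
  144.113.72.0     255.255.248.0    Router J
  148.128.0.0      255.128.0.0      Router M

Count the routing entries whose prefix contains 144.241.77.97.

5

Prefixes containing 144.241.77.97:
  0.0.0.0/0 (default, matches everything)
  144.224.0.0/11 (144.224.0.0 - 144.255.255.255)
  144.240.0.0/12 (144.240.0.0 - 144.255.255.255)
  144.240.0.0/13 (144.240.0.0 - 144.247.255.255)
  144.240.0.0/15 (144.240.0.0 - 144.241.255.255)
Total matching entries: 5.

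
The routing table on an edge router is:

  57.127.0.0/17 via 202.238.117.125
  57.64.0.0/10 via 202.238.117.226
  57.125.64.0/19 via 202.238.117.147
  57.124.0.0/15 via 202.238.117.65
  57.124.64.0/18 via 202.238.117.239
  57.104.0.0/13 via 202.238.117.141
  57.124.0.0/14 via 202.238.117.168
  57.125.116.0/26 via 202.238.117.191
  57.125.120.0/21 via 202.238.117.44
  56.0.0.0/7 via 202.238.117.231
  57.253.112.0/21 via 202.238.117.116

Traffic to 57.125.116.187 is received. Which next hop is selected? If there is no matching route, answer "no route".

Routes whose prefix contains 57.125.116.187:
  56.0.0.0/7 (56.0.0.0 - 57.255.255.255) -> 202.238.117.231
  57.64.0.0/10 (57.64.0.0 - 57.127.255.255) -> 202.238.117.226
  57.124.0.0/14 (57.124.0.0 - 57.127.255.255) -> 202.238.117.168
  57.124.0.0/15 (57.124.0.0 - 57.125.255.255) -> 202.238.117.65
More-specific entries that do NOT match:
  57.125.116.0/26 (57.125.116.0 - 57.125.116.63) does not contain 57.125.116.187
  57.125.120.0/21 (57.125.120.0 - 57.125.127.255) does not contain 57.125.116.187
  57.253.112.0/21 (57.253.112.0 - 57.253.119.255) does not contain 57.125.116.187
  57.125.64.0/19 (57.125.64.0 - 57.125.95.255) does not contain 57.125.116.187
  57.124.64.0/18 (57.124.64.0 - 57.124.127.255) does not contain 57.125.116.187
  57.127.0.0/17 (57.127.0.0 - 57.127.127.255) does not contain 57.125.116.187
Longest matching prefix is /15 -> next hop 202.238.117.65.

202.238.117.65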